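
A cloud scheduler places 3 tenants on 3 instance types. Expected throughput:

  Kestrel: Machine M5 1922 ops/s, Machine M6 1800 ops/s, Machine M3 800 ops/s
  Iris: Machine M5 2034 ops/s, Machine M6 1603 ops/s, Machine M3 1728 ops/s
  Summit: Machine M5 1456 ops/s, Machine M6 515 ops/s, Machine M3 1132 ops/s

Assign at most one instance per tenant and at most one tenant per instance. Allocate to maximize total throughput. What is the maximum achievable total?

Maximum total: 4984 ops/s

Optimal: Kestrel→Machine M6 (1800 ops/s), Iris→Machine M3 (1728 ops/s), Summit→Machine M5 (1456 ops/s) — total 1800+1728+1456 = 4984 ops/s.
Column-greedy (each instance in turn goes to its best remaining tenant) gives 4966 ops/s, worse by 18.
Next-best assignment: Kestrel→Machine M6, Iris→Machine M5, Summit→Machine M3 = 4966 ops/s.
Swapping Kestrel↔Summit (Kestrel→Machine M5 1922 ops/s, Summit→Machine M6 515 ops/s) loses 819.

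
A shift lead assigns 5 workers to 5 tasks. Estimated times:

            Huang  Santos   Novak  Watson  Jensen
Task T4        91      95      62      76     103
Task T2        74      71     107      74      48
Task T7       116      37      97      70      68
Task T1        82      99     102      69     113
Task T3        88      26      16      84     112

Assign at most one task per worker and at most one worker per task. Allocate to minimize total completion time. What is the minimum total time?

Optimal: Huang→Task T1 (82 min), Santos→Task T7 (37 min), Novak→Task T3 (16 min), Watson→Task T4 (76 min), Jensen→Task T2 (48 min) — total 82+37+16+76+48 = 259 min.
Column-greedy (each task in turn goes to its cheapest remaining worker) gives 304 min, worse by 45.
Checked against all permutations: 259 min is optimal.

Min total: 259 min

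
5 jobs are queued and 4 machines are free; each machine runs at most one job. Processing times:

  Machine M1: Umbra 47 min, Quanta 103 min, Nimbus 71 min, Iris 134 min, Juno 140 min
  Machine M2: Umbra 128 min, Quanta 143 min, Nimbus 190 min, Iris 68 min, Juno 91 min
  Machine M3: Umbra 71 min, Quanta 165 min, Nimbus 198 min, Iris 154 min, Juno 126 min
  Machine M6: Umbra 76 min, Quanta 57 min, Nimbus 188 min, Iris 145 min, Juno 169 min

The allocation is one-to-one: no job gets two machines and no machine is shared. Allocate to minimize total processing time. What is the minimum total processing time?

Min total: 267 min

Treat this as an assignment problem: match each job to one machine.
Optimal: Nimbus→Machine M1 (71 min), Iris→Machine M2 (68 min), Umbra→Machine M3 (71 min), Quanta→Machine M6 (57 min) — total 71+68+71+57 = 267 min.
Row-greedy (each job in turn takes its cheapest remaining machine) gives 448 min, worse by 181.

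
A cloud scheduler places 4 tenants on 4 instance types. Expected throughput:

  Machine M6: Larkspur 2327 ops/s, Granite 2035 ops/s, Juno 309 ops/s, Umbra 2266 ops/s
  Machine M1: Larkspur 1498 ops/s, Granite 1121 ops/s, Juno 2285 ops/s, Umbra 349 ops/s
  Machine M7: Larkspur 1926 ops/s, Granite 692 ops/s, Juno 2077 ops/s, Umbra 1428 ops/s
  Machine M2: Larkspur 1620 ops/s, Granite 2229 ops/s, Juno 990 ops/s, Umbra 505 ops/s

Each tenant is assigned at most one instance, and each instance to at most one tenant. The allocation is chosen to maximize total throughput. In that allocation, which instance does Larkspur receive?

Optimal: Larkspur→Machine M7 (1926 ops/s), Granite→Machine M2 (2229 ops/s), Juno→Machine M1 (2285 ops/s), Umbra→Machine M6 (2266 ops/s) — total 1926+2229+2285+2266 = 8706 ops/s.
Row-greedy (each tenant in turn takes its best remaining instance) gives 8269 ops/s, worse by 437.
Next-best assignment: Larkspur→Machine M6, Granite→Machine M2, Juno→Machine M1, Umbra→Machine M7 = 8269 ops/s.
Larkspur's own top instance is Machine M6 (2327 ops/s), but forcing Larkspur→Machine M6 and reassigning the rest optimally gives only 8269 ops/s — worse by 437.

Larkspur receives Machine M7.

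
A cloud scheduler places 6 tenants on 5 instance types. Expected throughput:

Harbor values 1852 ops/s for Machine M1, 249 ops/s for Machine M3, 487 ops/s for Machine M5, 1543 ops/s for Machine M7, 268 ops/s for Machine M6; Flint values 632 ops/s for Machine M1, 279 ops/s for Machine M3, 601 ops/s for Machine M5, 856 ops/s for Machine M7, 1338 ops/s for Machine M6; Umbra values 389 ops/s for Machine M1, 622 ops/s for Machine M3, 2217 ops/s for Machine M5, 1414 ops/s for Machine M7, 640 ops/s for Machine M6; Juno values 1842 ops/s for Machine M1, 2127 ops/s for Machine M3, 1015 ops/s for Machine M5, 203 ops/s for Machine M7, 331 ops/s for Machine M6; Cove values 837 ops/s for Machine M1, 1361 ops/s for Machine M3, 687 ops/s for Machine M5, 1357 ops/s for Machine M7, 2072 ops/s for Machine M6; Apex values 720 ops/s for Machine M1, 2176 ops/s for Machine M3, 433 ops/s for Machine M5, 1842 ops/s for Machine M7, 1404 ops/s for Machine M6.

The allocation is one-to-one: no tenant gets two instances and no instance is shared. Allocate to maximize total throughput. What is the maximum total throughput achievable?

Maximum total: 10110 ops/s

Optimal: Harbor→Machine M1 (1852 ops/s), Juno→Machine M3 (2127 ops/s), Umbra→Machine M5 (2217 ops/s), Apex→Machine M7 (1842 ops/s), Cove→Machine M6 (2072 ops/s) — total 1852+2127+2217+1842+2072 = 10110 ops/s.
Row-greedy (each tenant in turn takes its best remaining instance) gives 8891 ops/s, worse by 1219.
Next-best assignment: Juno→Machine M1, Apex→Machine M3, Umbra→Machine M5, Harbor→Machine M7, Cove→Machine M6 = 9850 ops/s.
Swapping Cove↔Apex (Cove→Machine M7 1357 ops/s, Apex→Machine M6 1404 ops/s) loses 1153.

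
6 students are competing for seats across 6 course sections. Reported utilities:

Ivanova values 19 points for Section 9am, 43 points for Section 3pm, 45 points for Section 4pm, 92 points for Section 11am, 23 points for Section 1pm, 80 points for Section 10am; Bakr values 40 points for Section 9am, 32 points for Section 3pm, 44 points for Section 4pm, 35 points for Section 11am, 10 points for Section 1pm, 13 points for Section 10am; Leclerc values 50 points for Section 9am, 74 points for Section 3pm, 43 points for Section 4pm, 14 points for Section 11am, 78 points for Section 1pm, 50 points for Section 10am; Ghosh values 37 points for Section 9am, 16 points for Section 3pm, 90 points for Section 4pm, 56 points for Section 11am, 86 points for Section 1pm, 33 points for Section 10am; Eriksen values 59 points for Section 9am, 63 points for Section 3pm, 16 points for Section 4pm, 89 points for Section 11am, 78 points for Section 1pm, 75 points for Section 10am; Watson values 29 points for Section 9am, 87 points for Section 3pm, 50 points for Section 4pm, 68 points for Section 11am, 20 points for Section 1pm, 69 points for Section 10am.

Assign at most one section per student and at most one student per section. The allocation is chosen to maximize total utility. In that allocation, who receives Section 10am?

This is a one-to-one assignment (maximum-weight bipartite matching).
Optimal: Ivanova→Section 10am (80 points), Bakr→Section 9am (40 points), Leclerc→Section 1pm (78 points), Ghosh→Section 4pm (90 points), Eriksen→Section 11am (89 points), Watson→Section 3pm (87 points) — total 80+40+78+90+89+87 = 464 points.
Column-greedy (each section in turn goes to its best remaining student) gives 419 points, worse by 45.
Next-best assignment: Ivanova→Section 11am, Bakr→Section 9am, Leclerc→Section 1pm, Ghosh→Section 4pm, Eriksen→Section 10am, Watson→Section 3pm = 462 points.
No other one-to-one assignment exceeds 464 points.
Ivanova's own top section is Section 11am (92 points), but forcing Ivanova→Section 11am and reassigning the rest optimally gives only 462 points — worse by 2.

Ivanova receives Section 10am.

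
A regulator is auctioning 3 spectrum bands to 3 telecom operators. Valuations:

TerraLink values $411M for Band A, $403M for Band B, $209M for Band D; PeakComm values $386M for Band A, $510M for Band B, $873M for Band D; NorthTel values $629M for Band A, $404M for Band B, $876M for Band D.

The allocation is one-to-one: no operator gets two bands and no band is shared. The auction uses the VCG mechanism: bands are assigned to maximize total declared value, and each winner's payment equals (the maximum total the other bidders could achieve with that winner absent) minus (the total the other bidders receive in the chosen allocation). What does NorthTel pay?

Efficient allocation: TerraLink→Band B ($403M), PeakComm→Band D ($873M), NorthTel→Band A ($629M); total welfare W = $1905M.
NorthTel receives Band A at value $629M, so the others get W − 629 = $1276M.
Without NorthTel: best allocation of the remaining 2 bidders over all 3 bands is TerraLink→Band A ($411M), PeakComm→Band D ($873M), total $1284M.
VCG payment = (others' best without NorthTel) − (others' welfare with NorthTel) = 1284 − 1276 = $8M.

NorthTel pays $8M.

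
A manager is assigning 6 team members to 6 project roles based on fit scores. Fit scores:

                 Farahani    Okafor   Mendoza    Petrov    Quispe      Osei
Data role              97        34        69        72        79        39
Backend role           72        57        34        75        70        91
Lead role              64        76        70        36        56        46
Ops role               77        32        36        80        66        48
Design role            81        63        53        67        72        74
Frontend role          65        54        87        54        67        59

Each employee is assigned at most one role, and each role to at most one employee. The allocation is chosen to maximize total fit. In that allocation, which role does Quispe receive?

Optimal: Farahani→Data role (97 pts), Okafor→Lead role (76 pts), Mendoza→Frontend role (87 pts), Petrov→Ops role (80 pts), Quispe→Design role (72 pts), Osei→Backend role (91 pts) — total 97+76+87+80+72+91 = 503 pts.
No other one-to-one assignment exceeds 503 pts.
Quispe's own top role is Data role (79 pts), but forcing Quispe→Data role and reassigning the rest optimally gives only 494 pts — worse by 9.

Quispe receives Design role.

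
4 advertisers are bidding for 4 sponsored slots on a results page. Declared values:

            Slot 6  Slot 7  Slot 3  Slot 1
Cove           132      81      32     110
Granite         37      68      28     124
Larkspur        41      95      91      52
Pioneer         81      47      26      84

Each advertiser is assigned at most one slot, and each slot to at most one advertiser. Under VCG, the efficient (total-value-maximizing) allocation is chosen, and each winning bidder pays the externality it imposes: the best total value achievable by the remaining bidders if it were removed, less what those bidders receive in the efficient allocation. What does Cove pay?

Cove pays $38.

Efficient allocation: Cove→Slot 6 ($132), Granite→Slot 1 ($124), Larkspur→Slot 3 ($91), Pioneer→Slot 7 ($47); total welfare W = $394.
Cove receives Slot 6 at value $132, so the others get W − 132 = $262.
Without Cove: best allocation of the remaining 3 bidders over all 4 slots is Granite→Slot 1 ($124), Larkspur→Slot 7 ($95), Pioneer→Slot 6 ($81), total $300.
VCG payment = (others' best without Cove) − (others' welfare with Cove) = 300 − 262 = $38.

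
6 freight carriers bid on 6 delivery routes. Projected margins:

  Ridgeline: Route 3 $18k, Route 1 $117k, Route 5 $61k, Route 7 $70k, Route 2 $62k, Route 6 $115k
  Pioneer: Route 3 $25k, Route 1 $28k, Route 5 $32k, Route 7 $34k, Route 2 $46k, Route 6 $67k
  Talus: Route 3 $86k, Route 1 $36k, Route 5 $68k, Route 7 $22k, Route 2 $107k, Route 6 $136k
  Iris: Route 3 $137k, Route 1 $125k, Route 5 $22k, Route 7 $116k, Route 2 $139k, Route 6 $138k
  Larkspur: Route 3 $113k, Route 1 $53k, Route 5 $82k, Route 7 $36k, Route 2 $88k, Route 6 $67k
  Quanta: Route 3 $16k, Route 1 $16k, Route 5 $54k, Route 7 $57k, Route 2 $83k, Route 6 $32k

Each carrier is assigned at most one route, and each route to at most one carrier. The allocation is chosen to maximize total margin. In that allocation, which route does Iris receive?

Iris receives Route 7.

Optimal: Ridgeline→Route 1 ($117k), Pioneer→Route 5 ($32k), Talus→Route 6 ($136k), Iris→Route 7 ($116k), Larkspur→Route 3 ($113k), Quanta→Route 2 ($83k) — total 117+32+136+116+113+83 = $597k.
Row-greedy (each carrier in turn takes its best remaining route) gives $567k, worse by 30.
Next-best assignment: Ridgeline→Route 1, Pioneer→Route 5, Talus→Route 6, Iris→Route 2, Larkspur→Route 3, Quanta→Route 7 = $594k.
Swapping Iris↔Quanta (Iris→Route 2 $139k, Quanta→Route 7 $57k) loses 3.
Every other assignment is strictly worse.
Iris's own top route is Route 2 ($139k), but forcing Iris→Route 2 and reassigning the rest optimally gives only $594k — worse by 3.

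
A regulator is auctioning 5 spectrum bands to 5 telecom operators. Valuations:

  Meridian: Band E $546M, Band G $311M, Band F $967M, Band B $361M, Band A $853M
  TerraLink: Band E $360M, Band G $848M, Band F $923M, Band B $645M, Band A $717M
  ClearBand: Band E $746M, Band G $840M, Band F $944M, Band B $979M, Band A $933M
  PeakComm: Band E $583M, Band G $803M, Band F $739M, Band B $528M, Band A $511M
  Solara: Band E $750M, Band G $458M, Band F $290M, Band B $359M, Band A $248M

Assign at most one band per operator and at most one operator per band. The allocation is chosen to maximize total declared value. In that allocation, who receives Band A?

This is a one-to-one assignment (maximum-weight bipartite matching).
Optimal: Meridian→Band A ($853M), TerraLink→Band F ($923M), ClearBand→Band B ($979M), PeakComm→Band G ($803M), Solara→Band E ($750M) — total 853+923+979+803+750 = $4308M.
Column-greedy (each band in turn goes to its best remaining operator) gives $4055M, worse by 253.
No other one-to-one assignment exceeds $4308M.
Meridian's own top band is Band F ($967M), but forcing Meridian→Band F and reassigning the rest optimally gives only $4216M — worse by 92.

Meridian receives Band A.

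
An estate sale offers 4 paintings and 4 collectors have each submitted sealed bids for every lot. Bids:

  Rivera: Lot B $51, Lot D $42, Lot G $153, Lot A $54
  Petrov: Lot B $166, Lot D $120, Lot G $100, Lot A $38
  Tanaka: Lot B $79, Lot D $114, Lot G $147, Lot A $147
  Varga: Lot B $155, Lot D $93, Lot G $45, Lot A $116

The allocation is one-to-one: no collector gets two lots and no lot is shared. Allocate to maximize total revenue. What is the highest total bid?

Max total: $575

Optimal: Rivera→Lot G ($153), Petrov→Lot D ($120), Tanaka→Lot A ($147), Varga→Lot B ($155) — total 153+120+147+155 = $575.
Column-greedy (each lot in turn goes to its best remaining collector) gives $549, worse by 26.
Checked against all permutations: $575 is optimal.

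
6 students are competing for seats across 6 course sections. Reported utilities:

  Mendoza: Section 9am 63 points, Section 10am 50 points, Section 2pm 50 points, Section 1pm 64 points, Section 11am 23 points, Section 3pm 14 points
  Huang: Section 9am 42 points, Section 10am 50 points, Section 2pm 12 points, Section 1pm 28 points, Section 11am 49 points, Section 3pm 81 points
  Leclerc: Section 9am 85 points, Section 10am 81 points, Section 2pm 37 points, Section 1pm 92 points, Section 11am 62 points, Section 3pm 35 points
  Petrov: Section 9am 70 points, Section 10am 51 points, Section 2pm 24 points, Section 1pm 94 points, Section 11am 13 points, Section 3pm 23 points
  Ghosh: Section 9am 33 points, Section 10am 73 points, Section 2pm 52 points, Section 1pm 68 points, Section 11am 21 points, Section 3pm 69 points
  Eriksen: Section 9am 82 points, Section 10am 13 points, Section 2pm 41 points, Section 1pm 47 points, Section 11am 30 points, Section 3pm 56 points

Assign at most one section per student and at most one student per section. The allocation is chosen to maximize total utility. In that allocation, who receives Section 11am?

Leclerc receives Section 11am.

Treat this as an assignment problem: match each student to one section.
Optimal: Mendoza→Section 2pm (50 points), Huang→Section 3pm (81 points), Leclerc→Section 11am (62 points), Petrov→Section 1pm (94 points), Ghosh→Section 10am (73 points), Eriksen→Section 9am (82 points) — total 50+81+62+94+73+82 = 442 points.
Max-entry greedy (repeatedly take the single best remaining cell) gives 413 points, worse by 29.
Next-best assignment: Mendoza→Section 2pm, Huang→Section 11am, Leclerc→Section 10am, Petrov→Section 1pm, Ghosh→Section 3pm, Eriksen→Section 9am = 425 points.
Leclerc's own top section is Section 1pm (92 points), but forcing Leclerc→Section 1pm and reassigning the rest optimally gives only 396 points — worse by 46.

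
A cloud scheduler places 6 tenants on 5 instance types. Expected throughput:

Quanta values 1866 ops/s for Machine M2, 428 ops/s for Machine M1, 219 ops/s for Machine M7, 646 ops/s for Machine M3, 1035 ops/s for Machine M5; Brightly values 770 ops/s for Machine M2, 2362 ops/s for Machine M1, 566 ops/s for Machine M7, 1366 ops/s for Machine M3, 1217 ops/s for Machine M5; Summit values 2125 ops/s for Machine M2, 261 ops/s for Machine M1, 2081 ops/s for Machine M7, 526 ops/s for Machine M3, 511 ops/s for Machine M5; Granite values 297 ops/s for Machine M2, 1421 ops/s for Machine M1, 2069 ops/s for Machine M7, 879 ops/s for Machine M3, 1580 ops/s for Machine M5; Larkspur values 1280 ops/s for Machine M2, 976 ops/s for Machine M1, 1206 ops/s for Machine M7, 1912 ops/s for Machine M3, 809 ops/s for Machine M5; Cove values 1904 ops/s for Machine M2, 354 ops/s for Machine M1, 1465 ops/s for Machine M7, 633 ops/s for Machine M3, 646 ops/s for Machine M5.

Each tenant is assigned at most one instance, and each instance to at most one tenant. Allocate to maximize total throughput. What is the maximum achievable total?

Optimal: Cove→Machine M2 (1904 ops/s), Brightly→Machine M1 (2362 ops/s), Summit→Machine M7 (2081 ops/s), Larkspur→Machine M3 (1912 ops/s), Granite→Machine M5 (1580 ops/s) — total 1904+2362+2081+1912+1580 = 9839 ops/s.
Row-greedy (each tenant in turn takes its best remaining instance) gives 9801 ops/s, worse by 38.
Next-best assignment: Quanta→Machine M2, Brightly→Machine M1, Summit→Machine M7, Larkspur→Machine M3, Granite→Machine M5 = 9801 ops/s.

Maximum total: 9839 ops/s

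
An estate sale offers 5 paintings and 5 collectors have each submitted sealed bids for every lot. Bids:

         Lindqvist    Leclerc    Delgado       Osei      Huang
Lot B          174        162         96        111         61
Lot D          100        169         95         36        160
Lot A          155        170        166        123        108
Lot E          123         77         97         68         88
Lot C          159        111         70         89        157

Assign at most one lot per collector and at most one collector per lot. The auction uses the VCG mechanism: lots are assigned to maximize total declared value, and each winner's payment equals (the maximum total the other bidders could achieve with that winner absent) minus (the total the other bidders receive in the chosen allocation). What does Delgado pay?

Delgado pays $55.

Efficient allocation: Lindqvist→Lot B ($174), Leclerc→Lot D ($169), Delgado→Lot A ($166), Osei→Lot E ($68), Huang→Lot C ($157); total welfare W = $734.
Delgado receives Lot A at value $166, so the others get W − 166 = $568.
Without Delgado: best allocation of the remaining 4 bidders over all 5 lots is Lindqvist→Lot B ($174), Leclerc→Lot D ($169), Osei→Lot A ($123), Huang→Lot C ($157), total $623.
VCG payment = (others' best without Delgado) − (others' welfare with Delgado) = 623 − 568 = $55.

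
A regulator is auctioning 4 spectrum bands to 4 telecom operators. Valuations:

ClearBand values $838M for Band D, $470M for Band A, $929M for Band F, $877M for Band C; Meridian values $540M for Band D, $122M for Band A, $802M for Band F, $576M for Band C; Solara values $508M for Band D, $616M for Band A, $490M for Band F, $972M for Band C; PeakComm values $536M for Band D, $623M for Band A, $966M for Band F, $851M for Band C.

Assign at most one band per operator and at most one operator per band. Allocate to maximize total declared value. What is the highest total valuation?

Treat this as an assignment problem: match each operator to one band.
Optimal: ClearBand→Band D ($838M), Meridian→Band F ($802M), Solara→Band C ($972M), PeakComm→Band A ($623M) — total 838+802+972+623 = $3235M.
Max-entry greedy (repeatedly take the single best remaining cell) gives $2898M, worse by 337.

Maximum total: $3235M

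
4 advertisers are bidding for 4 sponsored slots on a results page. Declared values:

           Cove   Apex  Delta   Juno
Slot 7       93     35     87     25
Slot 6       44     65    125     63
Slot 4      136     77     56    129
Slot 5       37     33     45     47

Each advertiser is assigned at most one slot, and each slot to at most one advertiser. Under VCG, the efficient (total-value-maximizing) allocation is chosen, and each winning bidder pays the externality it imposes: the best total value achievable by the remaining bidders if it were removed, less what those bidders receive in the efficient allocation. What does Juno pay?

Efficient allocation: Cove→Slot 7 ($93), Apex→Slot 5 ($33), Delta→Slot 6 ($125), Juno→Slot 4 ($129); total welfare W = $380.
Juno receives Slot 4 at value $129, so the others get W − 129 = $251.
Without Juno: best allocation of the remaining 3 bidders over all 4 slots is Cove→Slot 4 ($136), Apex→Slot 7 ($35), Delta→Slot 6 ($125), total $296.
VCG payment = (others' best without Juno) − (others' welfare with Juno) = 296 − 251 = $45.

Juno pays $45.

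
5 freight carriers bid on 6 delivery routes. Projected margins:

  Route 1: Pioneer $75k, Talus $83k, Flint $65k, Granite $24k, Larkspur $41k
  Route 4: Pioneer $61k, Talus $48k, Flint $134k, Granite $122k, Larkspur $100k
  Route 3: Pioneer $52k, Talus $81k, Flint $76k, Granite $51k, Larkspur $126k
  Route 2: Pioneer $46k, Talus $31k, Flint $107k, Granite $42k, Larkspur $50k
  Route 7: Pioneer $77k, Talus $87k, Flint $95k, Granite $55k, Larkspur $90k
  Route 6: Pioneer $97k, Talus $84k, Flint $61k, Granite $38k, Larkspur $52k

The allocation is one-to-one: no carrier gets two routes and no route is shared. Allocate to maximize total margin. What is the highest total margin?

Optimal: Pioneer→Route 6 ($97k), Talus→Route 7 ($87k), Flint→Route 2 ($107k), Granite→Route 4 ($122k), Larkspur→Route 3 ($126k) — total 97+87+107+122+126 = $539k.
Max-entry greedy (repeatedly take the single best remaining cell) gives $486k, worse by 53.
Next-best assignment: Pioneer→Route 6, Talus→Route 1, Flint→Route 2, Granite→Route 4, Larkspur→Route 3 = $535k.
Checked against all permutations: $539k is optimal.

Max total: $539k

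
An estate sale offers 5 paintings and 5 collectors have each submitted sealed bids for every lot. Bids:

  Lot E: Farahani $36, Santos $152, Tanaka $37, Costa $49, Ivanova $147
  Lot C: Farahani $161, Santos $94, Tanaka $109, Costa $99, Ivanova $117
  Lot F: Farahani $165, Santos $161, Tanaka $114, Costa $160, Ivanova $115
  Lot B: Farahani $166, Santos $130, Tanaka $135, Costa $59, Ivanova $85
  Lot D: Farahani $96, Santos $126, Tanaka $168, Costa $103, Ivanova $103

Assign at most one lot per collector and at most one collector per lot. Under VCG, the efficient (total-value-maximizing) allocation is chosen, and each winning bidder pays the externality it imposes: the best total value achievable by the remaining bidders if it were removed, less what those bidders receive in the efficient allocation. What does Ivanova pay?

Efficient allocation: Farahani→Lot C ($161), Santos→Lot B ($130), Tanaka→Lot D ($168), Costa→Lot F ($160), Ivanova→Lot E ($147); total welfare W = $766.
Ivanova receives Lot E at value $147, so the others get W − 147 = $619.
Without Ivanova: best allocation of the remaining 4 bidders over all 5 lots is Farahani→Lot B ($166), Santos→Lot E ($152), Tanaka→Lot D ($168), Costa→Lot F ($160), total $646.
VCG payment = (others' best without Ivanova) − (others' welfare with Ivanova) = 646 − 619 = $27.

Ivanova pays $27.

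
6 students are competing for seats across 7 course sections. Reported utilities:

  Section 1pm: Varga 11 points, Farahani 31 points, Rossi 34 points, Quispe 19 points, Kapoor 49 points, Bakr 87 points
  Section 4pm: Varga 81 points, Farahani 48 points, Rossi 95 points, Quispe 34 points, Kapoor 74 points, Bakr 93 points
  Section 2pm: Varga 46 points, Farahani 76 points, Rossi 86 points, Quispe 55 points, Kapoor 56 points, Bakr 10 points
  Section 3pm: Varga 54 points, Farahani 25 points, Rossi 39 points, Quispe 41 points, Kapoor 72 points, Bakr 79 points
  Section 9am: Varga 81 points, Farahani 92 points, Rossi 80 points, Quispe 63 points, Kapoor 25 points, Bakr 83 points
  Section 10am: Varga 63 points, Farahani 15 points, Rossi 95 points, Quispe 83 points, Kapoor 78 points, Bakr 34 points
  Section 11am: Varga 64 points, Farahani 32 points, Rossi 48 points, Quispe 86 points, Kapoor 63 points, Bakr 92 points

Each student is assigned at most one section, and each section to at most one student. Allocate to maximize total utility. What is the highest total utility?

Max total: 513 points

This is the linear assignment problem.
Optimal: Varga→Section 4pm (81 points), Farahani→Section 9am (92 points), Rossi→Section 10am (95 points), Quispe→Section 11am (86 points), Kapoor→Section 3pm (72 points), Bakr→Section 1pm (87 points) — total 81+92+95+86+72+87 = 513 points.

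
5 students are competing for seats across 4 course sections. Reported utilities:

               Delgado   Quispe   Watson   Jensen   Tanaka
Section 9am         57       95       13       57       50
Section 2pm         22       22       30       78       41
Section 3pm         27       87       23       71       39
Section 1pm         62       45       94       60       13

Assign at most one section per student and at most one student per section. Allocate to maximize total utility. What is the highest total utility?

Max total: 316 points

Optimal: Delgado→Section 9am (57 points), Jensen→Section 2pm (78 points), Quispe→Section 3pm (87 points), Watson→Section 1pm (94 points) — total 57+78+87+94 = 316 points.
Swapping Quispe↔Jensen (Quispe→Section 2pm 22 points, Jensen→Section 3pm 71 points) loses 72.
No other one-to-one assignment exceeds 316 points.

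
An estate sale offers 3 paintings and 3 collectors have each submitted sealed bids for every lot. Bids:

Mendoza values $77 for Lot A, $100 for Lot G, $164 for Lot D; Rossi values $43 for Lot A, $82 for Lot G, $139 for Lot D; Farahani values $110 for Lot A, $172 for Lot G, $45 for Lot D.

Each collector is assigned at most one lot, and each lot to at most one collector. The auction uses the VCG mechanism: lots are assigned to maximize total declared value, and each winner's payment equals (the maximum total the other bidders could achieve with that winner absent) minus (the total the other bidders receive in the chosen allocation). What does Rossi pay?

Rossi pays $87.

Efficient allocation: Mendoza→Lot A ($77), Rossi→Lot D ($139), Farahani→Lot G ($172); total welfare W = $388.
Rossi receives Lot D at value $139, so the others get W − 139 = $249.
Without Rossi: best allocation of the remaining 2 bidders over all 3 lots is Mendoza→Lot D ($164), Farahani→Lot G ($172), total $336.
VCG payment = (others' best without Rossi) − (others' welfare with Rossi) = 336 − 249 = $87.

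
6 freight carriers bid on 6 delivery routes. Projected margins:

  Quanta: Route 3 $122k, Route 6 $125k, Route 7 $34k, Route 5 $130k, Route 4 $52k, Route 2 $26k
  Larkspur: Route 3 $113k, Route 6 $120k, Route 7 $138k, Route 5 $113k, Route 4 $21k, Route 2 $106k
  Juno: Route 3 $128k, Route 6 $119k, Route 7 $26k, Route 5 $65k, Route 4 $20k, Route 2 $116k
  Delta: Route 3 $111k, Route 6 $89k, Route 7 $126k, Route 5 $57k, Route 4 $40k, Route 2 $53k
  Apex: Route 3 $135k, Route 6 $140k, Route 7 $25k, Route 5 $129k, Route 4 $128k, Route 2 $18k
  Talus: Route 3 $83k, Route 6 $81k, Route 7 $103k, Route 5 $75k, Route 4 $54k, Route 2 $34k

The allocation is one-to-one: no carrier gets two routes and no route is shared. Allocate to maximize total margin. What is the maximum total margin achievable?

Max total: $708k

Optimal: Quanta→Route 5 ($130k), Larkspur→Route 6 ($120k), Juno→Route 2 ($116k), Delta→Route 3 ($111k), Apex→Route 4 ($128k), Talus→Route 7 ($103k) — total 130+120+116+111+128+103 = $708k.
Row-greedy (each carrier in turn takes its best remaining route) gives $647k, worse by 61.
Checked against all permutations: $708k is optimal.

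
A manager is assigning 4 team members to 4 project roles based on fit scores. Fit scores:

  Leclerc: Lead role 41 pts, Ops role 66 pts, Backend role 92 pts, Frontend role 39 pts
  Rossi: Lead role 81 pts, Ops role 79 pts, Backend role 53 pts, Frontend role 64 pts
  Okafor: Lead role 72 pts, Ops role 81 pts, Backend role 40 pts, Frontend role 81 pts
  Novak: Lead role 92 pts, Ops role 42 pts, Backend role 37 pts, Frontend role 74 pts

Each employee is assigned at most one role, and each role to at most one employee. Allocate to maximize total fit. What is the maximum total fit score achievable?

Treat this as an assignment problem: match each employee to one role.
Optimal: Leclerc→Backend role (92 pts), Rossi→Ops role (79 pts), Okafor→Frontend role (81 pts), Novak→Lead role (92 pts) — total 92+79+81+92 = 344 pts.
Every other assignment is strictly worse.

Max total: 344 pts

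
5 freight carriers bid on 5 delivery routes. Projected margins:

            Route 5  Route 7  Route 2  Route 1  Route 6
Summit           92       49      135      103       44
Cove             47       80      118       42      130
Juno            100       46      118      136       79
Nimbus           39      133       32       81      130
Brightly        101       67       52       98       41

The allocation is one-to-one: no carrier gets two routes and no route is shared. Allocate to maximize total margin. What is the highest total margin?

Maximum total: $635k

Optimal: Summit→Route 2 ($135k), Cove→Route 6 ($130k), Juno→Route 1 ($136k), Nimbus→Route 7 ($133k), Brightly→Route 5 ($101k) — total 135+130+136+133+101 = $635k.
Swapping Nimbus↔Juno (Nimbus→Route 1 $81k, Juno→Route 7 $46k) loses 142.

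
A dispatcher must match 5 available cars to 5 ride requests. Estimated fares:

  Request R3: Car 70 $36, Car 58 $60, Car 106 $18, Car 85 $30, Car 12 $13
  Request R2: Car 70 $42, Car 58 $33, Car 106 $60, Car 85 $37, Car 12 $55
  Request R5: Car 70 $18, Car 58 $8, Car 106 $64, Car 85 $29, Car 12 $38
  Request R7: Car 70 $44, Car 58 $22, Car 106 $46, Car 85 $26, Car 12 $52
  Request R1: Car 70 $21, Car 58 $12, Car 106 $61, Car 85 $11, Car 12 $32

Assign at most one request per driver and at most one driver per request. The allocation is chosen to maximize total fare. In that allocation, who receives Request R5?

Car 85 receives Request R5.

This is the linear assignment problem.
Optimal: Car 70→Request R7 ($44), Car 58→Request R3 ($60), Car 106→Request R1 ($61), Car 85→Request R5 ($29), Car 12→Request R2 ($55) — total 44+60+61+29+55 = $249.
Max-entry greedy (repeatedly take the single best remaining cell) gives $234, worse by 15.
No other one-to-one assignment exceeds $249.
Car 85's own top request is Request R2 ($37), but forcing Car 85→Request R2 and reassigning the rest optimally gives only $240 — worse by 9.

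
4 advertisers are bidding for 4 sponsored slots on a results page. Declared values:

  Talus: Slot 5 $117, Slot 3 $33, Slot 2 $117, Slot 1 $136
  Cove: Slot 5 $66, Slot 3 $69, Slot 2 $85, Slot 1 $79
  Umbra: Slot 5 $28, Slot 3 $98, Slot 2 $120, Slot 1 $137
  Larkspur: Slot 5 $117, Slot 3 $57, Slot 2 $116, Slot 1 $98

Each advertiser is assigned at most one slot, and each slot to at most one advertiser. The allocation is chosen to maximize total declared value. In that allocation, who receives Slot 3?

This is a one-to-one assignment (maximum-weight bipartite matching).
Optimal: Talus→Slot 1 ($136), Cove→Slot 3 ($69), Umbra→Slot 2 ($120), Larkspur→Slot 5 ($117) — total 136+69+120+117 = $442.
Max-entry greedy (repeatedly take the single best remaining cell) gives $439, worse by 3.
Cove's own top slot is Slot 2 ($85), but forcing Cove→Slot 2 and reassigning the rest optimally gives only $436 — worse by 6.

Cove receives Slot 3.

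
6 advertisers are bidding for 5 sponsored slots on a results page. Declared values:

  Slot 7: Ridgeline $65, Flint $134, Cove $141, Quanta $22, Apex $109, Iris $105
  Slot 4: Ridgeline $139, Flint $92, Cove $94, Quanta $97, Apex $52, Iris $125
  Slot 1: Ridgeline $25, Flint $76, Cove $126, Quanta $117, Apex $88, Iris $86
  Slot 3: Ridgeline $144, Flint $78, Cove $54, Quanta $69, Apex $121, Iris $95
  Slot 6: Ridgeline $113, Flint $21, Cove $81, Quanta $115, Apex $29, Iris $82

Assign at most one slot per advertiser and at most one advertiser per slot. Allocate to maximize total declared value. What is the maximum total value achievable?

Treat this as an assignment problem: match each advertiser to one slot.
Optimal: Flint→Slot 7 ($134), Iris→Slot 4 ($125), Cove→Slot 1 ($126), Ridgeline→Slot 3 ($144), Quanta→Slot 6 ($115) — total 134+125+126+144+115 = $644.
Max-entry greedy (repeatedly take the single best remaining cell) gives $556, worse by 88.
Next-best assignment: Flint→Slot 7, Ridgeline→Slot 4, Cove→Slot 1, Apex→Slot 3, Quanta→Slot 6 = $635.
Checked against all permutations: $644 is optimal.

Max total: $644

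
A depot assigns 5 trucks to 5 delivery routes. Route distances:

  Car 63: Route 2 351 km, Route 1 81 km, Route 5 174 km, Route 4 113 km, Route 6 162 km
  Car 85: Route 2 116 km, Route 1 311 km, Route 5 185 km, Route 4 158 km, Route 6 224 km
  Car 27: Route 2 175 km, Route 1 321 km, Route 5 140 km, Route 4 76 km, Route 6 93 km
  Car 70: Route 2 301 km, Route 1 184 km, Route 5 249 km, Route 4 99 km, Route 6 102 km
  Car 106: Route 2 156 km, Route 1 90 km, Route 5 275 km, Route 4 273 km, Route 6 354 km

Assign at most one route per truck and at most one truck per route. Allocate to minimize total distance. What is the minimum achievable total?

Optimal: Car 63→Route 5 (174 km), Car 85→Route 2 (116 km), Car 27→Route 4 (76 km), Car 70→Route 6 (102 km), Car 106→Route 1 (90 km) — total 174+116+76+102+90 = 558 km.
Next-best assignment: Car 63→Route 4, Car 85→Route 2, Car 27→Route 5, Car 70→Route 6, Car 106→Route 1 = 561 km.

Minimum total: 558 km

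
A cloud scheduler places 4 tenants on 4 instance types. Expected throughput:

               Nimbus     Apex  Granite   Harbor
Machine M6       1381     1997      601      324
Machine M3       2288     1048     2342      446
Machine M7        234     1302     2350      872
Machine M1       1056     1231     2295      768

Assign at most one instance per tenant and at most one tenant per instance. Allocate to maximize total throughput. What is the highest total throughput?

Maximum total: 7452 ops/s

Optimal: Nimbus→Machine M3 (2288 ops/s), Apex→Machine M6 (1997 ops/s), Granite→Machine M1 (2295 ops/s), Harbor→Machine M7 (872 ops/s) — total 2288+1997+2295+872 = 7452 ops/s.
Row-greedy (each tenant in turn takes its best remaining instance) gives 7403 ops/s, worse by 49.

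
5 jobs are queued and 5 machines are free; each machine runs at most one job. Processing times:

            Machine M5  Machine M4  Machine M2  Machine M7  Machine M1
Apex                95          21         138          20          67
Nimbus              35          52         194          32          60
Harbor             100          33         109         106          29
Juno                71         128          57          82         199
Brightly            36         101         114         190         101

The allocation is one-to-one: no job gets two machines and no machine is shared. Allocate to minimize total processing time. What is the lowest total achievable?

Minimum total: 175 min

Optimal: Apex→Machine M4 (21 min), Nimbus→Machine M7 (32 min), Harbor→Machine M1 (29 min), Juno→Machine M2 (57 min), Brightly→Machine M5 (36 min) — total 21+32+29+57+36 = 175 min.
Swapping Brightly↔Nimbus (Brightly→Machine M7 190 min, Nimbus→Machine M5 35 min) adds 157.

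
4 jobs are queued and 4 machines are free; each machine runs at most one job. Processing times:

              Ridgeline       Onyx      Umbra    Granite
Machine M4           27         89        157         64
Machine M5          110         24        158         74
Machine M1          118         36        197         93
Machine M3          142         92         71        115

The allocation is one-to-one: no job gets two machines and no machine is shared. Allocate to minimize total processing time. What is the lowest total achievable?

Min total: 208 min

Optimal: Ridgeline→Machine M4 (27 min), Onyx→Machine M1 (36 min), Umbra→Machine M3 (71 min), Granite→Machine M5 (74 min) — total 27+36+71+74 = 208 min.
Row-greedy (each job in turn takes its cheapest remaining machine) gives 215 min, worse by 7.
Checked against all permutations: 208 min is optimal.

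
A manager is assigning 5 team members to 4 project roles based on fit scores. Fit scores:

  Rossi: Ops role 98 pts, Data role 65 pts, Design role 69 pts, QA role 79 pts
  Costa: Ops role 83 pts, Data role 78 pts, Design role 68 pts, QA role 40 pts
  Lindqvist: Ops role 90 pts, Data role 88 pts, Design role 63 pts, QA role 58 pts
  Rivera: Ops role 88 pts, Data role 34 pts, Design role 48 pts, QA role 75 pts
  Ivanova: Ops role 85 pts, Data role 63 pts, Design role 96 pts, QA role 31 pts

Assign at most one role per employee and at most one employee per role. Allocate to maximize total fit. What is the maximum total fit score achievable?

Maximum total: 357 pts

Optimal: Rossi→Ops role (98 pts), Lindqvist→Data role (88 pts), Ivanova→Design role (96 pts), Rivera→QA role (75 pts) — total 98+88+96+75 = 357 pts.
Row-greedy (each employee in turn takes its best remaining role) gives 314 pts, worse by 43.
Checked against all permutations: 357 pts is optimal.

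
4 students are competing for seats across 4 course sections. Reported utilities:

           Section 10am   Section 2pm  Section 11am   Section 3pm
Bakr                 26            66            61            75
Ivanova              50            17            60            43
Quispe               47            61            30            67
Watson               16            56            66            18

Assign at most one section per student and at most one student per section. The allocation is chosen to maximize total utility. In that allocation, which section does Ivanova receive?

Ivanova receives Section 10am.

Optimal: Bakr→Section 3pm (75 points), Ivanova→Section 10am (50 points), Quispe→Section 2pm (61 points), Watson→Section 11am (66 points) — total 75+50+61+66 = 252 points.
Row-greedy (each student in turn takes its best remaining section) gives 212 points, worse by 40.
Ivanova's own top section is Section 11am (60 points), but forcing Ivanova→Section 11am and reassigning the rest optimally gives only 238 points — worse by 14.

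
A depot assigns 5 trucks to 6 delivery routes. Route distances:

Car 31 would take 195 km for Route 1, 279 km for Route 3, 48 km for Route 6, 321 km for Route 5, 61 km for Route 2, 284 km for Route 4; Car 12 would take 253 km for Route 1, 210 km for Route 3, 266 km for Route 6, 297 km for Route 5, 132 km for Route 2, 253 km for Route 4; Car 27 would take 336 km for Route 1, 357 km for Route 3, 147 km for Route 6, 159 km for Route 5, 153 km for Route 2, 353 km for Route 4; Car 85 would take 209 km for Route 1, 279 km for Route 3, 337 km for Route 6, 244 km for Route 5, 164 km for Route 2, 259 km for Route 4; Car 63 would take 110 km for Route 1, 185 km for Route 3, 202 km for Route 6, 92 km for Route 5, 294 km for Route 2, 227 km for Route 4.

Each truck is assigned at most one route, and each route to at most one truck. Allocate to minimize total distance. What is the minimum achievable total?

Minimum total: 691 km

This is the linear assignment problem.
Optimal: Car 31→Route 6 (48 km), Car 12→Route 3 (210 km), Car 27→Route 5 (159 km), Car 85→Route 2 (164 km), Car 63→Route 1 (110 km) — total 48+210+159+164+110 = 691 km.
Row-greedy (each truck in turn takes its cheapest remaining route) gives 733 km, worse by 42.
Next-best assignment: Car 31→Route 6, Car 12→Route 2, Car 27→Route 5, Car 85→Route 4, Car 63→Route 1 = 708 km.
No other one-to-one assignment undercuts 691 km.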